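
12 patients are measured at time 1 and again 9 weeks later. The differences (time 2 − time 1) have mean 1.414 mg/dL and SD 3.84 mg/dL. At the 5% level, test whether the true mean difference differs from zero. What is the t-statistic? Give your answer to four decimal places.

H0: μ_d = 0; H1: μ_d ≠ 0 (paired t-test on the differences, two-sided).
t = d̄/(s_d/√n) = 1.414/(3.84/√12) = 1.2756
df = n − 1 = 11
Two-sided p-value ≈ 0.228
Since p ≈ 0.228 > α = 0.05, fail to reject H0; the data do not provide sufficient evidence against H0.

1.2756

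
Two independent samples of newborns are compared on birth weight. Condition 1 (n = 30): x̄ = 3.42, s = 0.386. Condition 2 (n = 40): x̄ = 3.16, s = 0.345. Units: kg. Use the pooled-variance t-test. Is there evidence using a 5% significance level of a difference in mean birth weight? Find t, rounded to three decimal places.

Let group 1 = condition 1, group 2 = condition 2. H0: μ_1 = μ_2; H1: μ_1 ≠ μ_2 (two-sample pooled-variance t-test, two-sided).
s_p² = [(30−1)·0.386² + (40−1)·0.345²]/(30+40−2) = 0.131807
t = (3.42 − 3.16)/√[0.131807·(1/30 + 1/40)] = 2.965
df = n₁ + n₂ − 2 = 68
Two-sided p-value ≈ 0.004
Since p ≈ 0.004 < α = 0.05, reject H0; the data support H1.

2.965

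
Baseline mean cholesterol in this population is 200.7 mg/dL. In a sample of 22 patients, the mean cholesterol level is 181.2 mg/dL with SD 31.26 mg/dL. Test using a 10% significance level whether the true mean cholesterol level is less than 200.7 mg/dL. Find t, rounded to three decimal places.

-2.926

H0: μ = 200.7; H1: μ < 200.7 (one-sample t-test, left-tailed).
t = (x̄ − μ₀)/(s/√n) = (181.2 − 200.7)/(31.26/√22) = -2.926
df = n − 1 = 21
p-value = P(T ≤ -2.926) ≈ 0.0040
Since p ≈ 0.0040 < α = 0.1, reject H0; the evidence is statistically significant.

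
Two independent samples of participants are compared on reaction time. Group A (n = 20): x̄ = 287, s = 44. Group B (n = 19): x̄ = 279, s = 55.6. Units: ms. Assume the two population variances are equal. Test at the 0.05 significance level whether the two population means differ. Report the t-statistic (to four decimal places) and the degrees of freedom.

t = 0.4996, df = 37

Let group 1 = group A, group 2 = group B. H0: μ_1 = μ_2; H1: μ_1 ≠ μ_2 (two-sample pooled-variance t-test, two-sided).
s_p² = [(20−1)·44² + (19−1)·55.6²]/(20+19−2) = 2498.07
t = (287 − 279)/√[2498.07·(1/20 + 1/19)] = 0.4996
df = n₁ + n₂ − 2 = 37
Two-sided p-value ≈ 0.620
Since p ≈ 0.620 > α = 0.05, fail to reject H0; the evidence is not statistically significant.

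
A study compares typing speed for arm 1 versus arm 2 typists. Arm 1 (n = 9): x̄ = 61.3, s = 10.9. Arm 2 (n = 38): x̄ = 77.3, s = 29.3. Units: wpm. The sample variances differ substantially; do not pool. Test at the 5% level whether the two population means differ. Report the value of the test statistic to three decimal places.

Let group 1 = arm 1, group 2 = arm 2. H0: μ_1 = μ_2; H1: μ_1 ≠ μ_2 (Welch's two-sample t-test, two-sided).
t = (x̄_1 − x̄_2)/√(s_1²/n_1 + s_2²/n_2) = (61.3 − 77.3)/√(10.9²/9 + 29.3²/38) = -2.674
Welch–Satterthwaite df ≈ 36.01
Two-sided p-value ≈ 0.011
Since p ≈ 0.011 < α = 0.05, reject H0; the evidence is statistically significant.

-2.674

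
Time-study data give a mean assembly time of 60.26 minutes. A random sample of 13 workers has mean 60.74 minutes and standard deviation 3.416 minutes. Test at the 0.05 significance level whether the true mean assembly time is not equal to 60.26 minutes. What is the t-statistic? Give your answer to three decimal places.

0.507

H0: μ = 60.26; H1: μ ≠ 60.26 (one-sample t-test, two-sided).
t = (x̄ − μ₀)/(s/√n) = (60.74 − 60.26)/(3.416/√13) = 0.507
df = n − 1 = 12
Two-sided p-value ≈ 0.622
Since p ≈ 0.622 > α = 0.05, fail to reject H0; the data do not provide sufficient evidence against H0.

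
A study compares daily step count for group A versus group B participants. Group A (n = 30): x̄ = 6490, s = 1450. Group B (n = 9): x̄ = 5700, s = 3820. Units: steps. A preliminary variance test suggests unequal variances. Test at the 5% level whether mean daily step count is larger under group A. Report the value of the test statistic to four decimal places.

0.6074

Let group 1 = group A, group 2 = group B. H0: μ_1 = μ_2; H1: μ_1 > μ_2 (Welch's two-sample t-test, right-tailed).
t = (x̄_1 − x̄_2)/√(s_1²/n_1 + s_2²/n_2) = (6490 − 5700)/√(1450²/30 + 3820²/9) = 0.6074
Welch–Satterthwaite df ≈ 8.70
p-value = P(T ≥ 0.6074) ≈ 0.2795
Since p ≈ 0.2795 > α = 0.05, fail to reject H0; the data do not provide sufficient evidence against H0.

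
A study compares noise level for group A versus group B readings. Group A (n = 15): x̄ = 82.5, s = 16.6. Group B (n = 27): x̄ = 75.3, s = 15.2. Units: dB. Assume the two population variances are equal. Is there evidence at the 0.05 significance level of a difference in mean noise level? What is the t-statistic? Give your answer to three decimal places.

1.424

Let group 1 = group A, group 2 = group B. H0: μ_1 = μ_2; H1: μ_1 ≠ μ_2 (two-sample pooled-variance t-test, two-sided).
s_p² = [(15−1)·16.6² + (27−1)·15.2²]/(15+27−2) = 246.622
t = (82.5 − 75.3)/√[246.622·(1/15 + 1/27)] = 1.424
df = n₁ + n₂ − 2 = 40
Two-sided p-value ≈ 0.162
Since p ≈ 0.162 > α = 0.05, fail to reject H0; the evidence is not statistically significant.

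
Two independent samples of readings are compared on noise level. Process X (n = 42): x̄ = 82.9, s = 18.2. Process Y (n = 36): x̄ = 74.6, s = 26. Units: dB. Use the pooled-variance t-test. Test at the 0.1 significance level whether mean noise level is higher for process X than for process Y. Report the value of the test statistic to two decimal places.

Let group 1 = process X, group 2 = process Y. H0: μ_1 = μ_2; H1: μ_1 > μ_2 (two-sample pooled-variance t-test, right-tailed).
s_p² = [(42−1)·18.2² + (36−1)·26²]/(42+36−2) = 490.011
t = (82.9 − 74.6)/√[490.011·(1/42 + 1/36)] = 1.65
df = n₁ + n₂ − 2 = 76
p-value = P(T ≥ 1.65) ≈ 0.051
Since p ≈ 0.051 < α = 0.1, reject H0; the data support H1.

1.65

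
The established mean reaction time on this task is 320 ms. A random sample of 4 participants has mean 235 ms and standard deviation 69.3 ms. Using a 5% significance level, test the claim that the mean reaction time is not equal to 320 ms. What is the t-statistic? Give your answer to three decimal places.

-2.453

H0: μ = 320; H1: μ ≠ 320 (one-sample t-test, two-sided).
t = (x̄ − μ₀)/(s/√n) = (235 − 320)/(69.3/√4) = -2.453
df = n − 1 = 3
Two-sided p-value ≈ 0.091
Since p ≈ 0.091 > α = 0.05, fail to reject H0; the data do not provide sufficient evidence against H0.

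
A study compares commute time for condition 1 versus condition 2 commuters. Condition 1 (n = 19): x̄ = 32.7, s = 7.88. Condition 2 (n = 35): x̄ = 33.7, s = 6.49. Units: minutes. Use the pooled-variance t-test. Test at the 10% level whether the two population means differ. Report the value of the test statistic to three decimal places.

-0.501

Let group 1 = condition 1, group 2 = condition 2. H0: μ_1 = μ_2; H1: μ_1 ≠ μ_2 (two-sample pooled-variance t-test, two-sided).
s_p² = [(19−1)·7.88² + (35−1)·6.49²]/(19+35−2) = 49.0343
t = (32.7 − 33.7)/√[49.0343·(1/19 + 1/35)] = -0.501
df = n₁ + n₂ − 2 = 52
Two-sided p-value ≈ 0.6184
Since p ≈ 0.6184 > α = 0.1, fail to reject H0; the evidence is not statistically significant.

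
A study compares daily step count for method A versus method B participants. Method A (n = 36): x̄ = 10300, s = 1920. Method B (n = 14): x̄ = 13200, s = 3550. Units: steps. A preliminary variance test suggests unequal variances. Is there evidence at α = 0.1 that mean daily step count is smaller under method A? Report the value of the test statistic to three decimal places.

Let group 1 = method A, group 2 = method B. H0: μ_1 = μ_2; H1: μ_1 < μ_2 (Welch's two-sample t-test, left-tailed).
t = (x̄_1 − x̄_2)/√(s_1²/n_1 + s_2²/n_2) = (10300 − 13200)/√(1920²/36 + 3550²/14) = -2.896
Welch–Satterthwaite df ≈ 16.05
p-value = P(T ≤ -2.896) ≈ 0.0052
Since p ≈ 0.0052 < α = 0.1, reject H0; the data support H1.

-2.896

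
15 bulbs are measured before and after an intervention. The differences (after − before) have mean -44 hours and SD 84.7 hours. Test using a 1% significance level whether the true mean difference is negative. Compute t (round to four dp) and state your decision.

H0: μ_d = 0; H1: μ_d < 0 (paired t-test on the differences, left-tailed).
t = d̄/(s_d/√n) = -44/(84.7/√15) = -2.0119
df = n − 1 = 14
p-value = P(T ≤ -2.0119) ≈ 0.0319
Since p ≈ 0.0319 > α = 0.01, fail to reject H0; the data do not provide sufficient evidence against H0.

t = -2.0119; fail to reject H0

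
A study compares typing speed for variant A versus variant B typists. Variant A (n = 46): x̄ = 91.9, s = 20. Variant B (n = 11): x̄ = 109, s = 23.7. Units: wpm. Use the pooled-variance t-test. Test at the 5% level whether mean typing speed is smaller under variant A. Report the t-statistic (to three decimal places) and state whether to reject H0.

t = -2.459; reject H0

Let group 1 = variant A, group 2 = variant B. H0: μ_1 = μ_2; H1: μ_1 < μ_2 (two-sample pooled-variance t-test, left-tailed).
s_p² = [(46−1)·20² + (11−1)·23.7²]/(46+11−2) = 429.398
t = (91.9 − 109)/√[429.398·(1/46 + 1/11)] = -2.459
df = n₁ + n₂ − 2 = 55
p-value = P(T ≤ -2.459) ≈ 0.0086
Since p ≈ 0.0086 < α = 0.05, reject H0; the evidence is statistically significant.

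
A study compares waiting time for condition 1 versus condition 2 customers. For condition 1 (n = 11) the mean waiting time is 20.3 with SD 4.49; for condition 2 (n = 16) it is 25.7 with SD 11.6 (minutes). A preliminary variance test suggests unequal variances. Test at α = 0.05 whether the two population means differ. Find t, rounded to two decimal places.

Let group 1 = condition 1, group 2 = condition 2. H0: μ_1 = μ_2; H1: μ_1 ≠ μ_2 (Welch's two-sample t-test, two-sided).
t = (x̄_1 − x̄_2)/√(s_1²/n_1 + s_2²/n_2) = (20.3 − 25.7)/√(4.49²/11 + 11.6²/16) = -1.69
Welch–Satterthwaite df ≈ 20.77
Two-sided p-value ≈ 0.1065
Since p ≈ 0.1065 > α = 0.05, fail to reject H0; the evidence is not statistically significant.

-1.69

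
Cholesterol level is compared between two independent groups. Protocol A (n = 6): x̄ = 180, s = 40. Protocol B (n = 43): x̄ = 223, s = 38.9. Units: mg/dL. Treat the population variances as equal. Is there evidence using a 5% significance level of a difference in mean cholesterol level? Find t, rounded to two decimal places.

Let group 1 = protocol A, group 2 = protocol B. H0: μ_1 = μ_2; H1: μ_1 ≠ μ_2 (two-sample pooled-variance t-test, two-sided).
s_p² = [(6−1)·40² + (43−1)·38.9²]/(6+43−2) = 1522.44
t = (180 − 223)/√[1522.44·(1/6 + 1/43)] = -2.53
df = n₁ + n₂ − 2 = 47
Two-sided p-value ≈ 0.0149
Since p ≈ 0.0149 < α = 0.05, reject H0; the data support H1.

-2.53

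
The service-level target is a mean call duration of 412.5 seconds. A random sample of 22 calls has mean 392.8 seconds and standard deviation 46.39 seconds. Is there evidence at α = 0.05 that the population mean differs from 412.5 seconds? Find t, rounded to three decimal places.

-1.992

H0: μ = 412.5; H1: μ ≠ 412.5 (one-sample t-test, two-sided).
t = (x̄ − μ₀)/(s/√n) = (392.8 − 412.5)/(46.39/√22) = -1.992
df = n − 1 = 21
Two-sided p-value ≈ 0.060
Since p ≈ 0.060 > α = 0.05, fail to reject H0; the data do not provide sufficient evidence against H0.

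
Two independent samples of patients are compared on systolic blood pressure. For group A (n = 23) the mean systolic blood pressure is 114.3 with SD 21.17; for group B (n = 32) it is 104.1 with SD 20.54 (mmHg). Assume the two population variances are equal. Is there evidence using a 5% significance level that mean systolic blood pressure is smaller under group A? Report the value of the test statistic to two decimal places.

1.79

Let group 1 = group A, group 2 = group B. H0: μ_1 = μ_2; H1: μ_1 < μ_2 (two-sample pooled-variance t-test, left-tailed).
s_p² = [(23−1)·21.17² + (32−1)·20.54²]/(23+32−2) = 432.799
t = (114.3 − 104.1)/√[432.799·(1/23 + 1/32)] = 1.79
df = n₁ + n₂ − 2 = 53
p-value = P(T ≤ 1.79) ≈ 0.961
Since p ≈ 0.961 > α = 0.05, fail to reject H0; the evidence is not statistically significant.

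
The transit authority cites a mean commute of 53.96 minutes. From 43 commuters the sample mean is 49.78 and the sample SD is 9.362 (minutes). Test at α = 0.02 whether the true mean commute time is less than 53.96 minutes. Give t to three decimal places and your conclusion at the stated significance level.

H0: μ = 53.96; H1: μ < 53.96 (one-sample t-test, left-tailed).
t = (x̄ − μ₀)/(s/√n) = (49.78 − 53.96)/(9.362/√43) = -2.928
df = n − 1 = 42
p-value = P(T ≤ -2.928) ≈ 0.0027
Since p ≈ 0.0027 < α = 0.02, reject H0; the data support H1.

t = -2.928; reject H0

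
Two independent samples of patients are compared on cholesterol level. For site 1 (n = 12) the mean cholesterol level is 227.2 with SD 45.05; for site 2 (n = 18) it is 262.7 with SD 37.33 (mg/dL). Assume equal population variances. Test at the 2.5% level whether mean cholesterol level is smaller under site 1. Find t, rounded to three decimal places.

Let group 1 = site 1, group 2 = site 2. H0: μ_1 = μ_2; H1: μ_1 < μ_2 (two-sample pooled-variance t-test, left-tailed).
s_p² = [(12−1)·45.05² + (18−1)·37.33²]/(12+18−2) = 1643.38
t = (227.2 − 262.7)/√[1643.38·(1/12 + 1/18)] = -2.350
df = n₁ + n₂ − 2 = 28
p-value = P(T ≤ -2.350) ≈ 0.013
Since p ≈ 0.013 < α = 0.025, reject H0; the data support H1.

-2.350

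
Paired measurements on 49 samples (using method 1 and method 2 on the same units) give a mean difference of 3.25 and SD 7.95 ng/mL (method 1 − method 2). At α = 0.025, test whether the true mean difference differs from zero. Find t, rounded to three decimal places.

2.862

H0: μ_d = 0; H1: μ_d ≠ 0 (paired t-test on the differences, two-sided).
t = d̄/(s_d/√n) = 3.25/(7.95/√49) = 2.862
df = n − 1 = 48
Two-sided p-value ≈ 0.0062
Since p ≈ 0.0062 < α = 0.025, reject H0; the evidence is statistically significant.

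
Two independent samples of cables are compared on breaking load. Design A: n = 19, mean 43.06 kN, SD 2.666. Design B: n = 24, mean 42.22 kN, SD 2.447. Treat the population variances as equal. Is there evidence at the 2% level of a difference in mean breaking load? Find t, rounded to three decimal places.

1.075

Let group 1 = design A, group 2 = design B. H0: μ_1 = μ_2; H1: μ_1 ≠ μ_2 (two-sample pooled-variance t-test, two-sided).
s_p² = [(19−1)·2.666² + (24−1)·2.447²]/(19+24−2) = 6.47941
t = (43.06 − 42.22)/√[6.47941·(1/19 + 1/24)] = 1.075
df = n₁ + n₂ − 2 = 41
Two-sided p-value ≈ 0.289
Since p ≈ 0.289 > α = 0.02, fail to reject H0; the evidence is not statistically significant.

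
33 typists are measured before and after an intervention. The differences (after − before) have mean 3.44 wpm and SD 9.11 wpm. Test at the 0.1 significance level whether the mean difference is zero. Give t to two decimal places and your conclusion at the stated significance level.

t = 2.17; reject H0

H0: μ_d = 0; H1: μ_d ≠ 0 (paired t-test on the differences, two-sided).
t = d̄/(s_d/√n) = 3.44/(9.11/√33) = 2.17
df = n − 1 = 32
Two-sided p-value ≈ 0.0376
Since p ≈ 0.0376 < α = 0.1, reject H0; the evidence is statistically significant.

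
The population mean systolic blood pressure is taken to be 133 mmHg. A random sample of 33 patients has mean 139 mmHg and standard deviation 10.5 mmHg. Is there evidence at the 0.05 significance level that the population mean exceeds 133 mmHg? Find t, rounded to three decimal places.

3.283

H0: μ = 133; H1: μ > 133 (one-sample t-test, right-tailed).
t = (x̄ − μ₀)/(s/√n) = (139 − 133)/(10.5/√33) = 3.283
df = n − 1 = 32
p-value = P(T ≥ 3.283) ≈ 0.0012
Since p ≈ 0.0012 < α = 0.05, reject H0; the evidence is statistically significant.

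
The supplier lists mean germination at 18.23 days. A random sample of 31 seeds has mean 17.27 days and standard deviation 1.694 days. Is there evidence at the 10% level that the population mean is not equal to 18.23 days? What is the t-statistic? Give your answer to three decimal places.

H0: μ = 18.23; H1: μ ≠ 18.23 (one-sample t-test, two-sided).
t = (x̄ − μ₀)/(s/√n) = (17.27 − 18.23)/(1.694/√31) = -3.155
df = n − 1 = 30
Two-sided p-value ≈ 0.004
Since p ≈ 0.004 < α = 0.1, reject H0; the data support H1.

-3.155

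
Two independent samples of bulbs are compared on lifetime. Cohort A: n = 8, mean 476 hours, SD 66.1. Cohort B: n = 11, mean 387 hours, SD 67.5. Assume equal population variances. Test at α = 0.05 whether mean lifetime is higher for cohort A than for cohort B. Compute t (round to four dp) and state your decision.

Let group 1 = cohort A, group 2 = cohort B. H0: μ_1 = μ_2; H1: μ_1 > μ_2 (two-sample pooled-variance t-test, right-tailed).
s_p² = [(8−1)·66.1² + (11−1)·67.5²]/(8+11−2) = 4479.23
t = (476 − 387)/√[4479.23·(1/8 + 1/11)] = 2.8619
df = n₁ + n₂ − 2 = 17
p-value = P(T ≥ 2.8619) ≈ 0.005
Since p ≈ 0.005 < α = 0.05, reject H0; the data support H1.

t = 2.8619; reject H0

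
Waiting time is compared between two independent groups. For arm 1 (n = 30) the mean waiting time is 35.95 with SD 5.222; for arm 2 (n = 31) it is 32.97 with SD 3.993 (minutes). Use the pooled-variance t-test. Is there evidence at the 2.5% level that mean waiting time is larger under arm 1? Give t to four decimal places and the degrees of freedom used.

Let group 1 = arm 1, group 2 = arm 2. H0: μ_1 = μ_2; H1: μ_1 > μ_2 (two-sample pooled-variance t-test, right-tailed).
s_p² = [(30−1)·5.222² + (31−1)·3.993²]/(30+31−2) = 21.5107
t = (35.95 − 32.97)/√[21.5107·(1/30 + 1/31)] = 2.5088
df = n₁ + n₂ − 2 = 59
p-value = P(T ≥ 2.5088) ≈ 0.0074
Since p ≈ 0.0074 < α = 0.025, reject H0; the data support H1.

t = 2.5088, df = 59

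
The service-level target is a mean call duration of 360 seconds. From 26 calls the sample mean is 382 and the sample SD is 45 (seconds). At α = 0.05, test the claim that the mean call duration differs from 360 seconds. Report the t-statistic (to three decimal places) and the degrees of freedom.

t = 2.493, df = 25

H0: μ = 360; H1: μ ≠ 360 (one-sample t-test, two-sided).
t = (x̄ − μ₀)/(s/√n) = (382 − 360)/(45/√26) = 2.493
df = n − 1 = 25
Two-sided p-value ≈ 0.0197
Since p ≈ 0.0197 < α = 0.05, reject H0; the data support H1.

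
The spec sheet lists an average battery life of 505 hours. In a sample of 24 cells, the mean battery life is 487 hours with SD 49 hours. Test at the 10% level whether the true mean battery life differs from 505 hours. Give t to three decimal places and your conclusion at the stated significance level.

t = -1.800; reject H0

H0: μ = 505; H1: μ ≠ 505 (one-sample t-test, two-sided).
t = (x̄ − μ₀)/(s/√n) = (487 − 505)/(49/√24) = -1.800
df = n − 1 = 23
Two-sided p-value ≈ 0.085
Since p ≈ 0.085 < α = 0.1, reject H0; the evidence is statistically significant.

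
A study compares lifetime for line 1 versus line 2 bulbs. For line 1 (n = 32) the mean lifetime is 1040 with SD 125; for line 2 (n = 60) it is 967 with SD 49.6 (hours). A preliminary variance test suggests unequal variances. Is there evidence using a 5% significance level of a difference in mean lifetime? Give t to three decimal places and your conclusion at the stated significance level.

t = 3.173; reject H0

Let group 1 = line 1, group 2 = line 2. H0: μ_1 = μ_2; H1: μ_1 ≠ μ_2 (Welch's two-sample t-test, two-sided).
t = (x̄_1 − x̄_2)/√(s_1²/n_1 + s_2²/n_2) = (1040 − 967)/√(125²/32 + 49.6²/60) = 3.173
Welch–Satterthwaite df ≈ 36.29
Two-sided p-value ≈ 0.003
Since p ≈ 0.003 < α = 0.05, reject H0; the evidence is statistically significant.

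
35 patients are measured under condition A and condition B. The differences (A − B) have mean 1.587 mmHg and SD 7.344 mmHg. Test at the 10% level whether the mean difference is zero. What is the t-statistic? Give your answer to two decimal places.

H0: μ_d = 0; H1: μ_d ≠ 0 (paired t-test on the differences, two-sided).
t = d̄/(s_d/√n) = 1.587/(7.344/√35) = 1.28
df = n − 1 = 34
Two-sided p-value ≈ 0.2098
Since p ≈ 0.2098 > α = 0.1, fail to reject H0; the evidence is not statistically significant.

1.28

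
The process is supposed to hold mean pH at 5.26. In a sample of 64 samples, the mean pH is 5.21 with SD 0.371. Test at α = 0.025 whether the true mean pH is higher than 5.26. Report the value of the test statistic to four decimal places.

-1.0782

H0: μ = 5.26; H1: μ > 5.26 (one-sample t-test, right-tailed).
t = (x̄ − μ₀)/(s/√n) = (5.21 − 5.26)/(0.371/√64) = -1.0782
df = n − 1 = 63
p-value = P(T ≥ -1.0782) ≈ 0.857
Since p ≈ 0.857 > α = 0.025, fail to reject H0; the data do not provide sufficient evidence against H0.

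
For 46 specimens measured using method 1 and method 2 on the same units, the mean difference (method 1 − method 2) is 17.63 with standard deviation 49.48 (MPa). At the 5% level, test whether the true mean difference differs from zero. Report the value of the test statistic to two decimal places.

2.42

H0: μ_d = 0; H1: μ_d ≠ 0 (paired t-test on the differences, two-sided).
t = d̄/(s_d/√n) = 17.63/(49.48/√46) = 2.42
df = n − 1 = 45
Two-sided p-value ≈ 0.0198
Since p ≈ 0.0198 < α = 0.05, reject H0; the data support H1.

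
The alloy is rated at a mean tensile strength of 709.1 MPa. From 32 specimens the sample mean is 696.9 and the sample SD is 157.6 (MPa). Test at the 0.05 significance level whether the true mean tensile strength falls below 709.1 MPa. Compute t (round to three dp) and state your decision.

H0: μ = 709.1; H1: μ < 709.1 (one-sample t-test, left-tailed).
t = (x̄ − μ₀)/(s/√n) = (696.9 − 709.1)/(157.6/√32) = -0.438
df = n − 1 = 31
p-value = P(T ≤ -0.438) ≈ 0.3322
Since p ≈ 0.3322 > α = 0.05, fail to reject H0; the data do not provide sufficient evidence against H0.

t = -0.438; fail to reject H0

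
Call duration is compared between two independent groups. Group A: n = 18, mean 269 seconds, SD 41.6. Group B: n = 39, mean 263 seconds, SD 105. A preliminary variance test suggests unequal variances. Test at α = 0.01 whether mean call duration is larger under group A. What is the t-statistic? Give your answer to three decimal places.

Let group 1 = group A, group 2 = group B. H0: μ_1 = μ_2; H1: μ_1 > μ_2 (Welch's two-sample t-test, right-tailed).
t = (x̄_1 − x̄_2)/√(s_1²/n_1 + s_2²/n_2) = (269 − 263)/√(41.6²/18 + 105²/39) = 0.308
Welch–Satterthwaite df ≈ 54.22
p-value = P(T ≥ 0.308) ≈ 0.380
Since p ≈ 0.380 > α = 0.01, fail to reject H0; the data do not provide sufficient evidence against H0.

0.308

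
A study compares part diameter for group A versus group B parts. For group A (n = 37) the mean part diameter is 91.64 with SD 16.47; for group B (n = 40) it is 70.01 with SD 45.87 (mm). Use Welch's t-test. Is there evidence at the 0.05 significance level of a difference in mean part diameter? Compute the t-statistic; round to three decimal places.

Let group 1 = group A, group 2 = group B. H0: μ_1 = μ_2; H1: μ_1 ≠ μ_2 (Welch's two-sample t-test, two-sided).
t = (x̄_1 − x̄_2)/√(s_1²/n_1 + s_2²/n_2) = (91.64 − 70.01)/√(16.47²/37 + 45.87²/40) = 2.794
Welch–Satterthwaite df ≈ 49.59
Two-sided p-value ≈ 0.007
Since p ≈ 0.007 < α = 0.05, reject H0; the evidence is statistically significant.

2.794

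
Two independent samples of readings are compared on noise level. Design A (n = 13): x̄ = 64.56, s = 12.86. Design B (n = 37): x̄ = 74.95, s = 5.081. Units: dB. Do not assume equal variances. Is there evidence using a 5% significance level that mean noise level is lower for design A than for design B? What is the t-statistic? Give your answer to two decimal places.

Let group 1 = design A, group 2 = design B. H0: μ_1 = μ_2; H1: μ_1 < μ_2 (Welch's two-sample t-test, left-tailed).
t = (x̄_1 − x̄_2)/√(s_1²/n_1 + s_2²/n_2) = (64.56 − 74.95)/√(12.86²/13 + 5.081²/37) = -2.84
Welch–Satterthwaite df ≈ 13.34
p-value = P(T ≤ -2.84) ≈ 0.007
Since p ≈ 0.007 < α = 0.05, reject H0; the evidence is statistically significant.

-2.84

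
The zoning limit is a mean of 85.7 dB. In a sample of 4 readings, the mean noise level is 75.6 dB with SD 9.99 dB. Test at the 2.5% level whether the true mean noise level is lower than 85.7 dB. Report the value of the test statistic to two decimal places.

-2.02

H0: μ = 85.7; H1: μ < 85.7 (one-sample t-test, left-tailed).
t = (x̄ − μ₀)/(s/√n) = (75.6 − 85.7)/(9.99/√4) = -2.02
df = n − 1 = 3
p-value = P(T ≤ -2.02) ≈ 0.068
Since p ≈ 0.068 > α = 0.025, fail to reject H0; the data do not provide sufficient evidence against H0.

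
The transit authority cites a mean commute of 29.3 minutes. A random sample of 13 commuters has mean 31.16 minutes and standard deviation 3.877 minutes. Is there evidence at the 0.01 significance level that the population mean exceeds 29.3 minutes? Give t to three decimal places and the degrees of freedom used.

H0: μ = 29.3; H1: μ > 29.3 (one-sample t-test, right-tailed).
t = (x̄ − μ₀)/(s/√n) = (31.16 − 29.3)/(3.877/√13) = 1.730
df = n − 1 = 12
p-value = P(T ≥ 1.730) ≈ 0.0546
Since p ≈ 0.0546 > α = 0.01, fail to reject H0; the evidence is not statistically significant.

t = 1.730, df = 12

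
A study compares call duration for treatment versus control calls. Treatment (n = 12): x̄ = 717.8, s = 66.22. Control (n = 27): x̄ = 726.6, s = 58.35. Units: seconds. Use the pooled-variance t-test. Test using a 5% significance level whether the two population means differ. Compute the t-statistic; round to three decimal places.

Let group 1 = treatment, group 2 = control. H0: μ_1 = μ_2; H1: μ_1 ≠ μ_2 (two-sample pooled-variance t-test, two-sided).
s_p² = [(12−1)·66.22² + (27−1)·58.35²]/(12+27−2) = 3696.18
t = (717.8 − 726.6)/√[3696.18·(1/12 + 1/27)] = -0.417
df = n₁ + n₂ − 2 = 37
Two-sided p-value ≈ 0.6789
Since p ≈ 0.6789 > α = 0.05, fail to reject H0; the data do not provide sufficient evidence against H0.

-0.417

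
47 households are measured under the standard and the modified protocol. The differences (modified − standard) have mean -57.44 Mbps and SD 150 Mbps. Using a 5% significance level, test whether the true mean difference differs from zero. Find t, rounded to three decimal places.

-2.625

H0: μ_d = 0; H1: μ_d ≠ 0 (paired t-test on the differences, two-sided).
t = d̄/(s_d/√n) = -57.44/(150/√47) = -2.625
df = n − 1 = 46
Two-sided p-value ≈ 0.012
Since p ≈ 0.012 < α = 0.05, reject H0; the data support H1.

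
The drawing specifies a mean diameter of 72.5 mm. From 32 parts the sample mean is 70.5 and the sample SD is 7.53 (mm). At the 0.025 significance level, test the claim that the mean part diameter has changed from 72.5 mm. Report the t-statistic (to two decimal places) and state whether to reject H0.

H0: μ = 72.5; H1: μ ≠ 72.5 (one-sample t-test, two-sided).
t = (x̄ − μ₀)/(s/√n) = (70.5 − 72.5)/(7.53/√32) = -1.50
df = n − 1 = 31
Two-sided p-value ≈ 0.1431
Since p ≈ 0.1431 > α = 0.025, fail to reject H0; the data do not provide sufficient evidence against H0.

t = -1.50; fail to reject H0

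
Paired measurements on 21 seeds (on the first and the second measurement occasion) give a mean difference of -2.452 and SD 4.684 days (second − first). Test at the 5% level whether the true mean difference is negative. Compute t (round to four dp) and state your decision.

H0: μ_d = 0; H1: μ_d < 0 (paired t-test on the differences, left-tailed).
t = d̄/(s_d/√n) = -2.452/(4.684/√21) = -2.3989
df = n − 1 = 20
p-value = P(T ≤ -2.3989) ≈ 0.013
Since p ≈ 0.013 < α = 0.05, reject H0; the data support H1.

t = -2.3989; reject H0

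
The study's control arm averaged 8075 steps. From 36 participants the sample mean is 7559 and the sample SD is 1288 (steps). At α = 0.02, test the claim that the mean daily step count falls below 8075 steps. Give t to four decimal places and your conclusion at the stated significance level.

t = -2.4037; reject H0

H0: μ = 8075; H1: μ < 8075 (one-sample t-test, left-tailed).
t = (x̄ − μ₀)/(s/√n) = (7559 − 8075)/(1288/√36) = -2.4037
df = n − 1 = 35
p-value = P(T ≤ -2.4037) ≈ 0.011
Since p ≈ 0.011 < α = 0.02, reject H0; the evidence is statistically significant.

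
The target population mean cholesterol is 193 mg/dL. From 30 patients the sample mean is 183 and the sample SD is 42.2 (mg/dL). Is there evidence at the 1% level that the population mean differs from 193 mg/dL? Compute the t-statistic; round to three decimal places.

-1.298

H0: μ = 193; H1: μ ≠ 193 (one-sample t-test, two-sided).
t = (x̄ − μ₀)/(s/√n) = (183 − 193)/(42.2/√30) = -1.298
df = n − 1 = 29
Two-sided p-value ≈ 0.2045
Since p ≈ 0.2045 > α = 0.01, fail to reject H0; the evidence is not statistically significant.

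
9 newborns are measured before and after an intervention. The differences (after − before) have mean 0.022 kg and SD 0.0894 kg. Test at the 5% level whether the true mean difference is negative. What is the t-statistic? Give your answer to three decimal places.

H0: μ_d = 0; H1: μ_d < 0 (paired t-test on the differences, left-tailed).
t = d̄/(s_d/√n) = 0.022/(0.0894/√9) = 0.738
df = n − 1 = 8
p-value = P(T ≤ 0.738) ≈ 0.759
Since p ≈ 0.759 > α = 0.05, fail to reject H0; the data do not provide sufficient evidence against H0.

0.738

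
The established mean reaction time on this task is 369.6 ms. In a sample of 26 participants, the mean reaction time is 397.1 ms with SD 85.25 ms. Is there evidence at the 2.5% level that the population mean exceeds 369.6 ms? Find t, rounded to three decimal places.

1.645

H0: μ = 369.6; H1: μ > 369.6 (one-sample t-test, right-tailed).
t = (x̄ − μ₀)/(s/√n) = (397.1 − 369.6)/(85.25/√26) = 1.645
df = n − 1 = 25
p-value = P(T ≥ 1.645) ≈ 0.056
Since p ≈ 0.056 > α = 0.025, fail to reject H0; the evidence is not statistically significant.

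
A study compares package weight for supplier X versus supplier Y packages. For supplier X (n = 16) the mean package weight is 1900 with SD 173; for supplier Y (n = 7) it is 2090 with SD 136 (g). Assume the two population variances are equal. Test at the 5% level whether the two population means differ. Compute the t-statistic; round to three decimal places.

Let group 1 = supplier X, group 2 = supplier Y. H0: μ_1 = μ_2; H1: μ_1 ≠ μ_2 (two-sample pooled-variance t-test, two-sided).
s_p² = [(16−1)·173² + (7−1)·136²]/(16+7−2) = 26662.4
t = (1900 − 2090)/√[26662.4·(1/16 + 1/7)] = -2.568
df = n₁ + n₂ − 2 = 21
Two-sided p-value ≈ 0.018
Since p ≈ 0.018 < α = 0.05, reject H0; the evidence is statistically significant.

-2.568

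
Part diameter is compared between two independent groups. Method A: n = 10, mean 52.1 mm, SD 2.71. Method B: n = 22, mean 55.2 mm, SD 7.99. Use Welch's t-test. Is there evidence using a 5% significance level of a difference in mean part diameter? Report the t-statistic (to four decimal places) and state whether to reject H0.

Let group 1 = method A, group 2 = method B. H0: μ_1 = μ_2; H1: μ_1 ≠ μ_2 (Welch's two-sample t-test, two-sided).
t = (x̄_1 − x̄_2)/√(s_1²/n_1 + s_2²/n_2) = (52.1 − 55.2)/√(2.71²/10 + 7.99²/22) = -1.6257
Welch–Satterthwaite df ≈ 28.69
Two-sided p-value ≈ 0.1150
Since p ≈ 0.1150 > α = 0.05, fail to reject H0; the evidence is not statistically significant.

t = -1.6257; fail to reject H0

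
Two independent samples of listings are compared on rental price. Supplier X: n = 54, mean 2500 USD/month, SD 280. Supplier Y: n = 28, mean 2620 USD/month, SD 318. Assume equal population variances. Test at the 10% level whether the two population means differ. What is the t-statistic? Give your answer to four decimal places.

Let group 1 = supplier X, group 2 = supplier Y. H0: μ_1 = μ_2; H1: μ_1 ≠ μ_2 (two-sample pooled-variance t-test, two-sided).
s_p² = [(54−1)·280² + (28−1)·318²]/(54+28−2) = 86069.4
t = (2500 − 2620)/√[86069.4·(1/54 + 1/28)] = -1.7564
df = n₁ + n₂ − 2 = 80
Two-sided p-value ≈ 0.0828
Since p ≈ 0.0828 < α = 0.1, reject H0; the evidence is statistically significant.

-1.7564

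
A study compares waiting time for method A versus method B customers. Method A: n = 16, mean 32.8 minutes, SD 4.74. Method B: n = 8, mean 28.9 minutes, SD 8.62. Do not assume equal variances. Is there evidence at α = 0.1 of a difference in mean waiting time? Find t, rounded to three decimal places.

1.193

Let group 1 = method A, group 2 = method B. H0: μ_1 = μ_2; H1: μ_1 ≠ μ_2 (Welch's two-sample t-test, two-sided).
t = (x̄_1 − x̄_2)/√(s_1²/n_1 + s_2²/n_2) = (32.8 − 28.9)/√(4.74²/16 + 8.62²/8) = 1.193
Welch–Satterthwaite df ≈ 9.18
Two-sided p-value ≈ 0.263
Since p ≈ 0.263 > α = 0.1, fail to reject H0; the data do not provide sufficient evidence against H0.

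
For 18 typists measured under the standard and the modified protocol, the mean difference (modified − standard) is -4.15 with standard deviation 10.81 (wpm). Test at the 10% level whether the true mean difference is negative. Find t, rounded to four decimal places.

-1.6288

H0: μ_d = 0; H1: μ_d < 0 (paired t-test on the differences, left-tailed).
t = d̄/(s_d/√n) = -4.15/(10.81/√18) = -1.6288
df = n − 1 = 17
p-value = P(T ≤ -1.6288) ≈ 0.061
Since p ≈ 0.061 < α = 0.1, reject H0; the data support H1.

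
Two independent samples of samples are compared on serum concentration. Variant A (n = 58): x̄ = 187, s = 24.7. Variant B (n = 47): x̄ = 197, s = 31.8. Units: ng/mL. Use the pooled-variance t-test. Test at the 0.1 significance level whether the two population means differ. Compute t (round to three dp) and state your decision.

t = -1.814; reject H0

Let group 1 = variant A, group 2 = variant B. H0: μ_1 = μ_2; H1: μ_1 ≠ μ_2 (two-sample pooled-variance t-test, two-sided).
s_p² = [(58−1)·24.7² + (47−1)·31.8²]/(58+47−2) = 789.244
t = (187 − 197)/√[789.244·(1/58 + 1/47)] = -1.814
df = n₁ + n₂ − 2 = 103
Two-sided p-value ≈ 0.073
Since p ≈ 0.073 < α = 0.1, reject H0; the evidence is statistically significant.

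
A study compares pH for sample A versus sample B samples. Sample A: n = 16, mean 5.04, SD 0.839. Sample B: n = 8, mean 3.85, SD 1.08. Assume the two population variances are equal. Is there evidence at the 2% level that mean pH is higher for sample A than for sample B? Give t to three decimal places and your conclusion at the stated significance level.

t = 2.979; reject H0

Let group 1 = sample A, group 2 = sample B. H0: μ_1 = μ_2; H1: μ_1 > μ_2 (two-sample pooled-variance t-test, right-tailed).
s_p² = [(16−1)·0.839² + (8−1)·1.08²]/(16+8−2) = 0.851073
t = (5.04 − 3.85)/√[0.851073·(1/16 + 1/8)] = 2.979
df = n₁ + n₂ − 2 = 22
p-value = P(T ≥ 2.979) ≈ 0.0035
Since p ≈ 0.0035 < α = 0.02, reject H0; the data support H1.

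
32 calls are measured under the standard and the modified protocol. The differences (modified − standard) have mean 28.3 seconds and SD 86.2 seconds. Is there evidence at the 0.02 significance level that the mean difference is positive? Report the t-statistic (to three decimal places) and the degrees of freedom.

t = 1.857, df = 31

H0: μ_d = 0; H1: μ_d > 0 (paired t-test on the differences, right-tailed).
t = d̄/(s_d/√n) = 28.3/(86.2/√32) = 1.857
df = n − 1 = 31
p-value = P(T ≥ 1.857) ≈ 0.036
Since p ≈ 0.036 > α = 0.02, fail to reject H0; the evidence is not statistically significant.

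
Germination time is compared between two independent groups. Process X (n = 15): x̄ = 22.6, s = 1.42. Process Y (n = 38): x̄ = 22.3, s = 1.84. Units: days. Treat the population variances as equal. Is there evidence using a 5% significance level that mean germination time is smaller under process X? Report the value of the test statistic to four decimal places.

0.5671

Let group 1 = process X, group 2 = process Y. H0: μ_1 = μ_2; H1: μ_1 < μ_2 (two-sample pooled-variance t-test, left-tailed).
s_p² = [(15−1)·1.42² + (38−1)·1.84²]/(15+38−2) = 3.00974
t = (22.6 − 22.3)/√[3.00974·(1/15 + 1/38)] = 0.5671
df = n₁ + n₂ − 2 = 51
p-value = P(T ≤ 0.5671) ≈ 0.7134
Since p ≈ 0.7134 > α = 0.05, fail to reject H0; the data do not provide sufficient evidence against H0.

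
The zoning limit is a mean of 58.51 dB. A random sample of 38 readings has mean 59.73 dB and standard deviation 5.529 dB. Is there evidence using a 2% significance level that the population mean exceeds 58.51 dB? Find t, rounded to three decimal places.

H0: μ = 58.51; H1: μ > 58.51 (one-sample t-test, right-tailed).
t = (x̄ − μ₀)/(s/√n) = (59.73 − 58.51)/(5.529/√38) = 1.360
df = n − 1 = 37
p-value = P(T ≥ 1.360) ≈ 0.0910
Since p ≈ 0.0910 > α = 0.02, fail to reject H0; the data do not provide sufficient evidence against H0.

1.360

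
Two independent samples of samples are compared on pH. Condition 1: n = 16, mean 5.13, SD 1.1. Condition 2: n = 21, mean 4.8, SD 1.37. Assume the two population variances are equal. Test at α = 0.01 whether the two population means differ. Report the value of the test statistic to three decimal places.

0.788

Let group 1 = condition 1, group 2 = condition 2. H0: μ_1 = μ_2; H1: μ_1 ≠ μ_2 (two-sample pooled-variance t-test, two-sided).
s_p² = [(16−1)·1.1² + (21−1)·1.37²]/(16+21−2) = 1.59109
t = (5.13 − 4.8)/√[1.59109·(1/16 + 1/21)] = 0.788
df = n₁ + n₂ − 2 = 35
Two-sided p-value ≈ 0.4358
Since p ≈ 0.4358 > α = 0.01, fail to reject H0; the evidence is not statistically significant.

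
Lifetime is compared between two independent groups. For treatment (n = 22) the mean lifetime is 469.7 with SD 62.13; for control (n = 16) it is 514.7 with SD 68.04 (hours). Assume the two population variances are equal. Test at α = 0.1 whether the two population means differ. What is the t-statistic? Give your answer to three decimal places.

-2.118

Let group 1 = treatment, group 2 = control. H0: μ_1 = μ_2; H1: μ_1 ≠ μ_2 (two-sample pooled-variance t-test, two-sided).
s_p² = [(22−1)·62.13² + (16−1)·68.04²]/(22+16−2) = 4180.68
t = (469.7 − 514.7)/√[4180.68·(1/22 + 1/16)] = -2.118
df = n₁ + n₂ − 2 = 36
Two-sided p-value ≈ 0.041
Since p ≈ 0.041 < α = 0.1, reject H0; the evidence is statistically significant.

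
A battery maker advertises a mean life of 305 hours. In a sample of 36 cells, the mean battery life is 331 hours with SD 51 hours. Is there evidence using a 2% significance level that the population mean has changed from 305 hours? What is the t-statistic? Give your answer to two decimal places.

3.06

H0: μ = 305; H1: μ ≠ 305 (one-sample t-test, two-sided).
t = (x̄ − μ₀)/(s/√n) = (331 − 305)/(51/√36) = 3.06
df = n − 1 = 35
Two-sided p-value ≈ 0.004
Since p ≈ 0.004 < α = 0.02, reject H0; the evidence is statistically significant.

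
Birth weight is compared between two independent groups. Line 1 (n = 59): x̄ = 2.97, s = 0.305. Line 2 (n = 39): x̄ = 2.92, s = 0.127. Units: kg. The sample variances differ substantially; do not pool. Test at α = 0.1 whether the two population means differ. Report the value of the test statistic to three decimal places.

1.121

Let group 1 = line 1, group 2 = line 2. H0: μ_1 = μ_2; H1: μ_1 ≠ μ_2 (Welch's two-sample t-test, two-sided).
t = (x̄_1 − x̄_2)/√(s_1²/n_1 + s_2²/n_2) = (2.97 − 2.92)/√(0.305²/59 + 0.127²/39) = 1.121
Welch–Satterthwaite df ≈ 83.63
Two-sided p-value ≈ 0.266
Since p ≈ 0.266 > α = 0.1, fail to reject H0; the data do not provide sufficient evidence against H0.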